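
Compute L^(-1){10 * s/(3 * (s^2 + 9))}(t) 10 * cos(3 * t)/3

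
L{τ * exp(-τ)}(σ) (σ + 1)^(-2)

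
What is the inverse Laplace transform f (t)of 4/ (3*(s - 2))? 4*exp (2*t)/3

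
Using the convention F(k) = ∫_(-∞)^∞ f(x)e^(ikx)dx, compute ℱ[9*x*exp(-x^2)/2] 9*I*sqrt(pi)*k*exp(-k^2/4)/4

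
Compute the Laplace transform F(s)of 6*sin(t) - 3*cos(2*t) 6/(s^2 + 1) - 3*s/(s^2 + 4)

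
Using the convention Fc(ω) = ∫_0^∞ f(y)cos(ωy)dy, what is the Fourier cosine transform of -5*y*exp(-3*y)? 5*(ω^2 - 9)/(ω^2 + 9)^2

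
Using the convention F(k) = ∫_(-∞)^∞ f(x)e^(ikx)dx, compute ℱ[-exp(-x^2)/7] -sqrt(pi) * exp(-k^2/4)/7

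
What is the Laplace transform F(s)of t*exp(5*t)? (s - 5)^(-2)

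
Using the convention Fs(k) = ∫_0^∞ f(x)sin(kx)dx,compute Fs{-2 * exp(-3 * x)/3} -2 * k/(3 * k^2 + 27)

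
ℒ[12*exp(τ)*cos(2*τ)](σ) 12*(σ - 1)/((σ - 1)^2+4)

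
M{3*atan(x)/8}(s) -3*pi*sec(pi*s/2)/(16*s)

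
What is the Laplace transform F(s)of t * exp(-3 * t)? (s + 3)^(-2)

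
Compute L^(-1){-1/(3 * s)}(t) -1/3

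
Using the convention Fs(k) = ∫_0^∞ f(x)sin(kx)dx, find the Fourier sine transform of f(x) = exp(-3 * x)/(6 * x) atan(k/3)/6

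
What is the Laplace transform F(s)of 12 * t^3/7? 72/(7 * s^4)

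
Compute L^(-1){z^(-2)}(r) r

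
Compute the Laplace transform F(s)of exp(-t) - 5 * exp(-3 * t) 1/(s + 1) - 5/(s + 3)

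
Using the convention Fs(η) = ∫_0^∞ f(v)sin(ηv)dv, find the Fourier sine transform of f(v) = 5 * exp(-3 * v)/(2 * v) 5 * atan(η/3)/2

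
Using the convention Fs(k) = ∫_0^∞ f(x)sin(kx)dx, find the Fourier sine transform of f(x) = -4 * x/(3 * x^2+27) -2 * pi * exp(-3 * k)/3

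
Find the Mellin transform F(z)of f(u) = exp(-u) gamma(z)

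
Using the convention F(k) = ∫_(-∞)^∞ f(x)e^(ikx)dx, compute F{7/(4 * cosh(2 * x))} 7 * pi/(8 * cosh(pi * k/4))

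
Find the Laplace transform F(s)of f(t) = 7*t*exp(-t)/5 7/(5*(s + 1)^2)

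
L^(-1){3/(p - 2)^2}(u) 3*u*exp(2*u)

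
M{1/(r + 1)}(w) pi*csc(pi*w)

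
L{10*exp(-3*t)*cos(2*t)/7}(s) 10*(s + 3)/(7*((s + 3)^2 + 4))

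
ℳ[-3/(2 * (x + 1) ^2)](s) 3 * pi * (s - 1) /(2 * sin(pi * s) ) 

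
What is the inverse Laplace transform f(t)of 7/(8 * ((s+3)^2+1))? 7 * exp(-3 * t) * sin(t)/8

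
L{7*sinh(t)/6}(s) 7/(6*(s^2 - 1))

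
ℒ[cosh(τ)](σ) σ/(σ^2 - 1)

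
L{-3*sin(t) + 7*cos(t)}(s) 7*s/(s^2 + 1) - 3/(s^2 + 1)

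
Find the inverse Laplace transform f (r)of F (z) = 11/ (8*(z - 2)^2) 11*r*exp (2*r)/8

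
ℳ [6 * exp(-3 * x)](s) 6 * gamma(s) /3^s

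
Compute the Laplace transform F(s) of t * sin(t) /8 s/(4 * (s^2+1) ^2) 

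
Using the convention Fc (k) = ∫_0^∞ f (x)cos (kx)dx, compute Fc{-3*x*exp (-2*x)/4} 3*(k^2 - 4)/ (4*(k^2+4)^2)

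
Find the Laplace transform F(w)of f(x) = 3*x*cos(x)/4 3*(w^2 - 1)/(4*(w^2+1)^2)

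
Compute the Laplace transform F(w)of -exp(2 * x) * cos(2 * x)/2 (2 - w)/(2 * ((w - 2)^2 + 4))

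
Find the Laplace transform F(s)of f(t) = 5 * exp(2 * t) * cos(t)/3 5 * (s - 2)/(3 * ((s - 2)^2 + 1))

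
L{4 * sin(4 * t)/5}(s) 16/(5 * (s^2+16))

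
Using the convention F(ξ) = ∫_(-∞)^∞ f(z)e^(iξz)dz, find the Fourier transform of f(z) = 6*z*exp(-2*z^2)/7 3*sqrt(2)*I*sqrt(pi)*ξ*exp(-ξ^2/8)/28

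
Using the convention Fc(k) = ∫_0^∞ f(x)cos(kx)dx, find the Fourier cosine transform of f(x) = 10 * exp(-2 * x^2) 5 * sqrt(2) * sqrt(pi) * exp(-k^2/8)/2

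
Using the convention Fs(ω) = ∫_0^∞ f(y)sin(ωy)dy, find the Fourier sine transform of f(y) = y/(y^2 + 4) pi*exp(-2*ω)/2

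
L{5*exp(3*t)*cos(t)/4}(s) 5*(s - 3)/(4*((s - 3)^2 + 1))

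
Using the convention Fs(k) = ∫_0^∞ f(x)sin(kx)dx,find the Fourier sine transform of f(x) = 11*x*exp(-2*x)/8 11*k/(2*(k^2 + 4)^2)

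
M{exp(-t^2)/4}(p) gamma(p/2)/8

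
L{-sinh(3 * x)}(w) -3/(w^2 - 9)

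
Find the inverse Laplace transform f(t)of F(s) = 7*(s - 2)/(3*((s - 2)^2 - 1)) 7*exp(2*t)*cosh(t)/3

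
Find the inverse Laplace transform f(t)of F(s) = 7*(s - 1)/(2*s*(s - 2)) 7*exp(t)*cosh(t)/2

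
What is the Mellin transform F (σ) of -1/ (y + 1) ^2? pi*(σ - 1) /sin (pi*σ) 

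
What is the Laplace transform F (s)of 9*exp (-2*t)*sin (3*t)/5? 27/ (5*( (s + 2)^2 + 9))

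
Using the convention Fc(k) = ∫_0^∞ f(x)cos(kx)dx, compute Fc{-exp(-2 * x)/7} -2/(7 * k^2 + 28)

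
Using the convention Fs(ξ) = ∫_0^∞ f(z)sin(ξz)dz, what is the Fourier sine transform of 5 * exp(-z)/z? 5 * atan(ξ)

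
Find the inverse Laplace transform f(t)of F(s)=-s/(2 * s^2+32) -cos(4 * t)/2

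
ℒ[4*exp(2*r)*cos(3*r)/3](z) 4*(z - 2)/(3*((z - 2)^2 + 9))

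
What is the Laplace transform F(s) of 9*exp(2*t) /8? 9/(8*(s - 2) ) 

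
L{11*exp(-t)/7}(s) 11/(7*(s + 1))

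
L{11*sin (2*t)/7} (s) 22/ (7*(s^2 + 4))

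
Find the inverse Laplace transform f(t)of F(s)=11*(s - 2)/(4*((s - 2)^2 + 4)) 11*exp(2*t)*cos(2*t)/4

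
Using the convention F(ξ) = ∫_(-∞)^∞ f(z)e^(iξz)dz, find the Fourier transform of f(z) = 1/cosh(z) pi/cosh(pi * ξ/2)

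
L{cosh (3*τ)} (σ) σ/ (σ^2 - 9)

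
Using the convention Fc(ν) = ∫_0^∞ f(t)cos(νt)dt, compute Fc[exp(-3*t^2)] sqrt(3)*sqrt(pi)*exp(-ν^2/12)/6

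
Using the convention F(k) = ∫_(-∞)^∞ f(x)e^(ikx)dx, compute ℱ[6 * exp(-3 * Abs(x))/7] 36/(7 * (k^2 + 9))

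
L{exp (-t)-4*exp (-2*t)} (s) 1/ (s + 1)-4/ (s + 2)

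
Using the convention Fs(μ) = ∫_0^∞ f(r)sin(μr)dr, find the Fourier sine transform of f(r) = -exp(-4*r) -μ/(μ^2+16)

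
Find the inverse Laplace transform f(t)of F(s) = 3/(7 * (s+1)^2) 3 * t * exp(-t)/7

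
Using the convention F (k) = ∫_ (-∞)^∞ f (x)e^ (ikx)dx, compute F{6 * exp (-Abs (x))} 12/ (k^2+1)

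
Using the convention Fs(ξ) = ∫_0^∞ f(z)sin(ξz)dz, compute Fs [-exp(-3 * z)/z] -atan(ξ/3)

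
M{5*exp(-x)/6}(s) 5*gamma(s)/6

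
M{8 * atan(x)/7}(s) -4 * pi * sec(pi * s/2)/(7 * s)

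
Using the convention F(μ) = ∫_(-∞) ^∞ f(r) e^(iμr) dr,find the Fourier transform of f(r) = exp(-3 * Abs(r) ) 6/(μ^2 + 9) 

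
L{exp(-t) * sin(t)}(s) 1/((s+1)^2+1)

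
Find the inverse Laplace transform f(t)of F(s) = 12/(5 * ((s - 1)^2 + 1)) 12 * exp(t) * sin(t)/5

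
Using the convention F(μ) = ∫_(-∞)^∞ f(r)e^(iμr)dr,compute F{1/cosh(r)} pi/cosh(pi*μ/2)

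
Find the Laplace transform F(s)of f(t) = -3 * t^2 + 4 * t 4/s^2 - 6/s^3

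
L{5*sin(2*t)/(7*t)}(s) 5*atan(2/s)/7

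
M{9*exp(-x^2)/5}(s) 9*gamma(s/2)/10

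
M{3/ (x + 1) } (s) 3*pi*csc (pi*s) 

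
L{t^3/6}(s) s^(-4)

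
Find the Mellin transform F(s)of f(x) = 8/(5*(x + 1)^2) -8*pi*(s - 1)/(5*sin(pi*s))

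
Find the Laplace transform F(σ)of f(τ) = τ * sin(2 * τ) 4 * σ/(σ^2 + 4)^2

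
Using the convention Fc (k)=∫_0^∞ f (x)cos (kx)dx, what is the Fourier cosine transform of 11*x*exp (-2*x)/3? 11*(4 - k^2)/ (3*(k^2 + 4)^2)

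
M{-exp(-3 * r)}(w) -gamma(w)/3^w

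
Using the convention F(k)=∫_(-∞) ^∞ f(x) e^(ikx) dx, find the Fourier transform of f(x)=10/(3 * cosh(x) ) 10 * pi/(3 * cosh(pi * k/2) ) 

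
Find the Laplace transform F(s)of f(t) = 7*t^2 14/s^3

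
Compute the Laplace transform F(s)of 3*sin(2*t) 6/(s^2 + 4)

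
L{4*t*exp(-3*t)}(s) 4/(s + 3)^2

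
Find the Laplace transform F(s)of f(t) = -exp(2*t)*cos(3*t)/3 (2 - s)/(3*((s - 2)^2 + 9))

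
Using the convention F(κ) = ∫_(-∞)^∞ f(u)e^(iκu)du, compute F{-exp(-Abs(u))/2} -1/(κ^2 + 1)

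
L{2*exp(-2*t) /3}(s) 2/(3*(s+2) ) 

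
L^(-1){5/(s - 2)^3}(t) 5 * t^2 * exp(2 * t)/2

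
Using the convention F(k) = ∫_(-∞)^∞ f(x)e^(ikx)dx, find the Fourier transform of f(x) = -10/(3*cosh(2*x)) -5*pi/(3*cosh(pi*k/4))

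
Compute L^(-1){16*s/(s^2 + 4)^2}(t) 4*t*sin(2*t)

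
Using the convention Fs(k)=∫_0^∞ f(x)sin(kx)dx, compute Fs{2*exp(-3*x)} 2*k/(k^2 + 9)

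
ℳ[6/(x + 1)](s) 6*pi*csc(pi*s)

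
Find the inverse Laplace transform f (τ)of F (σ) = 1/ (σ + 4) exp (-4*τ)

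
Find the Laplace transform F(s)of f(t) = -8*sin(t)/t -8*atan(1/s)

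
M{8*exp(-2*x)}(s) 2^(3 - s)*gamma(s)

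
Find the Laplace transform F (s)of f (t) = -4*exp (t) -4/ (s - 1)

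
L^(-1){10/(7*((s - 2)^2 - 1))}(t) 10*exp(2*t)*sinh(t)/7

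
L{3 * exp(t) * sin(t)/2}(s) 3/(2 * ((s - 1)^2 + 1))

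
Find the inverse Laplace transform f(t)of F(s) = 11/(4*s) 11/4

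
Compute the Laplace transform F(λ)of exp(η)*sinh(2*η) 2/((λ - 1)^2-4)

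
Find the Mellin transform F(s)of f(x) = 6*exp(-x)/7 6*gamma(s)/7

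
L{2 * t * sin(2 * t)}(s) 8 * s/(s^2 + 4)^2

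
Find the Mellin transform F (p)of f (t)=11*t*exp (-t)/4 11*gamma (p + 1)/4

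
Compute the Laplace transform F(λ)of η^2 2/λ^3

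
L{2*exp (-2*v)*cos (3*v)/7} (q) 2*(q + 2)/ (7*( (q + 2)^2 + 9))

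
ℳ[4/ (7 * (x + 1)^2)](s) -4 * pi * (s - 1)/ (7 * sin (pi * s))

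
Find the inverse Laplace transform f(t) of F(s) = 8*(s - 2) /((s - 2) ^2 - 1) 8*exp(2*t)*cosh(t) 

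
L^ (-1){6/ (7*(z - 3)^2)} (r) 6*r*exp (3*r)/7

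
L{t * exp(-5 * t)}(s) (s + 5)^(-2)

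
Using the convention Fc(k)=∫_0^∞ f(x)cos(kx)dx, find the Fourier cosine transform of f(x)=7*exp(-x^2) 7*sqrt(pi)*exp(-k^2/4)/2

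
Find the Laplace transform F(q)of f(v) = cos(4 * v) q/(q^2 + 16)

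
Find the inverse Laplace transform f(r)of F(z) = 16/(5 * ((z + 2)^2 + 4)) 8 * exp(-2 * r) * sin(2 * r)/5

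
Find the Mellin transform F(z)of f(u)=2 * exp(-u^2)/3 gamma(z/2)/3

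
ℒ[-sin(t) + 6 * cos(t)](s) 6 * s/(s^2 + 1) - 1/(s^2 + 1)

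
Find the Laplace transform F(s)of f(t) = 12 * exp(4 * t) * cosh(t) 12 * (s - 4)/((s - 4)^2 - 1)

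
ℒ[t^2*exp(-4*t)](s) 2/(s + 4)^3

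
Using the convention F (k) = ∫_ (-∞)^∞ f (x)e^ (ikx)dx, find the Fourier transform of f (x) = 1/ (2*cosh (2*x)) pi/ (4*cosh (pi*k/4))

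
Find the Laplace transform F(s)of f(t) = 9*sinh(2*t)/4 9/(2*(s^2 - 4))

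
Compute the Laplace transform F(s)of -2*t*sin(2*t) -8*s/(s^2 + 4)^2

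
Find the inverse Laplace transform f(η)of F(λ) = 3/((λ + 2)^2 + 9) exp(-2*η)*sin(3*η)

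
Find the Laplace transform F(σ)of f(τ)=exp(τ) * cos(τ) (σ - 1)/((σ - 1)^2 + 1)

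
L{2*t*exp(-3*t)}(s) 2/(s + 3)^2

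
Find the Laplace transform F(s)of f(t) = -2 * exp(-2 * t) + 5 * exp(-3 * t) 5/(s + 3) - 2/(s + 2)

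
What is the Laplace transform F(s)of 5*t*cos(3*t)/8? 5*(s^2 - 9)/(8*(s^2+9)^2)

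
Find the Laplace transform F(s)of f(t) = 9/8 9/(8*s)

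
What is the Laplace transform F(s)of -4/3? -4/(3*s)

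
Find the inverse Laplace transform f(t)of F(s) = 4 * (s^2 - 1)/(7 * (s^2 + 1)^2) 4 * t * cos(t)/7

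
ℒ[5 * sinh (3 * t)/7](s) 15/ (7 * (s^2 - 9))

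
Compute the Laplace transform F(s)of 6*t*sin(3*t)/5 36*s/(5*(s^2+9)^2)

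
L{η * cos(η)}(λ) (λ^2 - 1)/(λ^2 + 1)^2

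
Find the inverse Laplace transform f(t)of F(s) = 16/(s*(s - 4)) 8*exp(2*t)*sinh(2*t)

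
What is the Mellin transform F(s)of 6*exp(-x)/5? 6*gamma(s)/5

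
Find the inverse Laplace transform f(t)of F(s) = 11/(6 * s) 11/6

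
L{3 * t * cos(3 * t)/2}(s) 3 * (s^2 - 9)/(2 * (s^2 + 9)^2)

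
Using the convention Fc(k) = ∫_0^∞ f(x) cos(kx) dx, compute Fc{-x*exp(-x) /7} (k^2-1) /(7*(k^2 + 1) ^2) 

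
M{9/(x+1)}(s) 9*pi*csc(pi*s)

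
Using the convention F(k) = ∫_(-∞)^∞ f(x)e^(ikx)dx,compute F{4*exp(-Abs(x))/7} 8/(7*(k^2 + 1))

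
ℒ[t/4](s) 1/(4*s^2)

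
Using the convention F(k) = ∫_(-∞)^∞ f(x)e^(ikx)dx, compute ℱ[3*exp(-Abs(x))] 6/(k^2 + 1)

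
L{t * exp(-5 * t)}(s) (s+5)^(-2)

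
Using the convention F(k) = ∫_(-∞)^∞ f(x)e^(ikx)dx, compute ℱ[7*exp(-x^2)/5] 7*sqrt(pi)*exp(-k^2/4)/5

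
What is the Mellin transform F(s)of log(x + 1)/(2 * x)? -pi * csc(pi * s)/(2 * s - 2)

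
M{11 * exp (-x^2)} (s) 11 * gamma (s/2)/2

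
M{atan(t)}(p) -pi * sec(pi * p/2)/(2 * p)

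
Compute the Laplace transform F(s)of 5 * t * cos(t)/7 5 * (s^2 - 1)/(7 * (s^2 + 1)^2)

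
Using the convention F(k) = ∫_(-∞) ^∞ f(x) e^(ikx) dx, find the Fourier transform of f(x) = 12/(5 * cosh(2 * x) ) 6 * pi/(5 * cosh(pi * k/4) ) 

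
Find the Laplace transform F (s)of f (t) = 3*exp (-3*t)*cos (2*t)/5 3*(s + 3)/ (5*( (s + 3)^2 + 4))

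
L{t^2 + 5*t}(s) 5/s^2 + 2/s^3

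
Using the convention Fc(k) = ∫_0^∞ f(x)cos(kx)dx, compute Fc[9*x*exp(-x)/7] 9*(1 - k^2)/(7*(k^2+1)^2)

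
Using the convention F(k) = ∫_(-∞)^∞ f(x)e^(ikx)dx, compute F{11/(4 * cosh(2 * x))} 11 * pi/(8 * cosh(pi * k/4))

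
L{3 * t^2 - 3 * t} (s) 6/s^3 - 3/s^2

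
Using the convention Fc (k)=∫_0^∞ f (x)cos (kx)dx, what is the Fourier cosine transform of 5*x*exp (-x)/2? 5*(1 - k^2)/ (2*(k^2 + 1)^2)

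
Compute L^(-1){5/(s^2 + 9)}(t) 5*sin(3*t)/3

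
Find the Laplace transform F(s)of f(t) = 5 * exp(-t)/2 5/(2 * (s + 1))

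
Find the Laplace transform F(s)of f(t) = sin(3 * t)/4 3/(4 * (s^2 + 9))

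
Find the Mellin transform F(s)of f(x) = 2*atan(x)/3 -pi*sec(pi*s/2)/(3*s)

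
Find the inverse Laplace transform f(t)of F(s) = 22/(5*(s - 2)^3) 11*t^2*exp(2*t)/5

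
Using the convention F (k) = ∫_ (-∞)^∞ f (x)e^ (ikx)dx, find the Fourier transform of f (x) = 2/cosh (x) 2*pi/cosh (pi*k/2)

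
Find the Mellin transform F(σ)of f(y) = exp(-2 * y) gamma(σ)/2^σ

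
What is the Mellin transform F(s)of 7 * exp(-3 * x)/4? 7 * gamma(s)/(4 * 3^s)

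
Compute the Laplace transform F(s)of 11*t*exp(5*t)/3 11/(3*(s - 5)^2)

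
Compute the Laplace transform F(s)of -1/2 -1/(2*s)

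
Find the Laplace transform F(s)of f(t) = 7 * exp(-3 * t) 7/(s + 3)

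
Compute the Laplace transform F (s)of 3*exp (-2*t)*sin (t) 3/ ( (s + 2)^2 + 1)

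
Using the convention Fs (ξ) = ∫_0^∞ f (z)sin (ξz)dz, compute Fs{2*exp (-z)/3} 2*ξ/ (3*(ξ^2+1))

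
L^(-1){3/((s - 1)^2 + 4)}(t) 3 * exp(t) * sin(2 * t)/2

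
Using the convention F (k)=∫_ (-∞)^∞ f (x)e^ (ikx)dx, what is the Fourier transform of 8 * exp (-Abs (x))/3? 16/ (3 * (k^2 + 1))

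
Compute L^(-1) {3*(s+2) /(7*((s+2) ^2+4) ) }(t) 3*exp(-2*t)*cos(2*t) /7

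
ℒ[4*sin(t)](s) 4/(s^2 + 1) 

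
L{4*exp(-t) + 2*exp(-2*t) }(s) 2/(s + 2) + 4/(s + 1) 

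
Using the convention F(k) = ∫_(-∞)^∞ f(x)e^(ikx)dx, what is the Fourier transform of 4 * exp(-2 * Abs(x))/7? 16/(7 * (k^2+4))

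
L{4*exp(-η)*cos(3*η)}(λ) 4*(λ + 1)/((λ + 1)^2 + 9)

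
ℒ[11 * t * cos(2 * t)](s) 11 * (s^2 - 4)/(s^2 + 4)^2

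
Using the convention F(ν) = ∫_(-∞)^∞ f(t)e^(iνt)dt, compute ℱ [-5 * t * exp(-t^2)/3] -5 * I * sqrt(pi) * ν * exp(-ν^2/4)/6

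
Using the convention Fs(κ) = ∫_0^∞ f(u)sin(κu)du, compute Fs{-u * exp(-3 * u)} -6 * κ/(κ^2 + 9)^2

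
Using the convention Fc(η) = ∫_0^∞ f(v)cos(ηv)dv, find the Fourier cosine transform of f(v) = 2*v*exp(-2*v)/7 2*(4 - η^2)/(7*(η^2 + 4)^2)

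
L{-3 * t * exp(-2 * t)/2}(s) -3/(2 * (s + 2)^2)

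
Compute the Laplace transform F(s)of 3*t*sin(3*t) 18*s/(s^2 + 9)^2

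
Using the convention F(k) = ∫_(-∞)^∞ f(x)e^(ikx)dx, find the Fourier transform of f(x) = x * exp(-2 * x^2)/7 sqrt(2) * I * sqrt(pi) * k * exp(-k^2/8)/56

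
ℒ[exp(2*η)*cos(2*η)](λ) (λ - 2) /((λ - 2) ^2 + 4) 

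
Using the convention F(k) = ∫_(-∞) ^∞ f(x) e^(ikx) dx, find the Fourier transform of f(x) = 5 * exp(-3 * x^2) 5 * sqrt(3) * sqrt(pi) * exp(-k^2/12) /3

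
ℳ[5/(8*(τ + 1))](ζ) 5*pi*csc(pi*ζ)/8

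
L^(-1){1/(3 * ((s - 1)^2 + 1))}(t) exp(t) * sin(t)/3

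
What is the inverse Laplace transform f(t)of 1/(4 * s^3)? t^2/8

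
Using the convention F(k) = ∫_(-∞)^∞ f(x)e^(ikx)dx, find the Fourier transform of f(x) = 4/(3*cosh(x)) 4*pi/(3*cosh(pi*k/2))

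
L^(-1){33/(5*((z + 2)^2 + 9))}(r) 11*exp(-2*r)*sin(3*r)/5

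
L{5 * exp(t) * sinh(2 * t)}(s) 10/((s - 1)^2 - 4)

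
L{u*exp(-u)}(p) (p + 1)^(-2)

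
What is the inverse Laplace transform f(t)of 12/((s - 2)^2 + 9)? 4*exp(2*t)*sin(3*t)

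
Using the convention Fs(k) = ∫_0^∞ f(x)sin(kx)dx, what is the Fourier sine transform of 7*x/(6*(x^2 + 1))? 7*pi*exp(-k)/12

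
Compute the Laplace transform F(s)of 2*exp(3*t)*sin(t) 2/((s - 3)^2 + 1)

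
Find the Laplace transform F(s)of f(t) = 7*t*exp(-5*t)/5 7/(5*(s+5)^2)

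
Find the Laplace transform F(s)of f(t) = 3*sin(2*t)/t 3*atan(2/s)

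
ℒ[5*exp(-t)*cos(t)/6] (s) 5*(s + 1)/(6*((s + 1)^2 + 1))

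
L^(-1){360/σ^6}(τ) 3 * τ^5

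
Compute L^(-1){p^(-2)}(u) u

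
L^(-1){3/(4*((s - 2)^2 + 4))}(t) 3*exp(2*t)*sin(2*t)/8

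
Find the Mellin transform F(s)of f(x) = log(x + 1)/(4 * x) -pi * csc(pi * s)/(4 * s - 4)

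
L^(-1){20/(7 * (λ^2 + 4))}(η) 10 * sin(2 * η)/7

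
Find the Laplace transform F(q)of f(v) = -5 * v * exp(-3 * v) -5/(q + 3)^2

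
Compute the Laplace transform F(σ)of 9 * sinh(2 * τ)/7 18/(7 * (σ^2 - 4))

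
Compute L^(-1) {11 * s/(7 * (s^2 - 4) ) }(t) 11 * cosh(2 * t) /7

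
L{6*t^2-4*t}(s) 12/s^3-4/s^2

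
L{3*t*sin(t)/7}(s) 6*s/(7*(s^2 + 1)^2)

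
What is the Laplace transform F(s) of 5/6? 5/(6*s) 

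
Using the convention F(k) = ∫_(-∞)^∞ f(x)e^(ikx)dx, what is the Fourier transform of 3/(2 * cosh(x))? 3 * pi/(2 * cosh(pi * k/2))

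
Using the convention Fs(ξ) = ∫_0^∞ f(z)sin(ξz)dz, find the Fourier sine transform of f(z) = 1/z pi/2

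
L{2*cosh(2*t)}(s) 2*s/(s^2 - 4)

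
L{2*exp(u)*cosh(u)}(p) 2*(p - 1)/(p*(p - 2))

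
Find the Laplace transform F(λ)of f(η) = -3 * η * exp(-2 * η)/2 -3/(2 * (λ + 2)^2)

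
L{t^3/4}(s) 3/(2*s^4) 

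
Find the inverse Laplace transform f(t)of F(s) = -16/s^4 -8 * t^3/3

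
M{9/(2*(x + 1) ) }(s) 9*pi*csc(pi*s) /2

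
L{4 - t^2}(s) 4/s - 2/s^3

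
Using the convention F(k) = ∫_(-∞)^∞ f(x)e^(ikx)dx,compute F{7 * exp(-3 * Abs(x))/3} 14/(k^2+9)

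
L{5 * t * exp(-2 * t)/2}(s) 5/(2 * (s + 2)^2)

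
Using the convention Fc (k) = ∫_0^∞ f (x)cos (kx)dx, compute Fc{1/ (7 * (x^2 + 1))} pi * exp (-k)/14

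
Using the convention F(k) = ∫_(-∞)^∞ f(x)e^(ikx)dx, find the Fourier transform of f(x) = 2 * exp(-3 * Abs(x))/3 4/(k^2 + 9)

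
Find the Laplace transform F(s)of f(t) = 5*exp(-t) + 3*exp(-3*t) 5/(s + 1) + 3/(s + 3)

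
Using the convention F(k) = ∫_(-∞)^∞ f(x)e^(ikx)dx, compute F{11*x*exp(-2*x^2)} 11*sqrt(2)*I*sqrt(pi)*k*exp(-k^2/8)/8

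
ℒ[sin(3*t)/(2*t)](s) atan(3/s)/2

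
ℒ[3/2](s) 3/(2*s)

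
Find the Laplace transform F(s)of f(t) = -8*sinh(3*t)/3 -8/(s^2 - 9)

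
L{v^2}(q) 2/q^3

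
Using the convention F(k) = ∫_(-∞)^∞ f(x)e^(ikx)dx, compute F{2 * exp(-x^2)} 2 * sqrt(pi) * exp(-k^2/4)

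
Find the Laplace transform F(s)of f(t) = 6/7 6/(7*s)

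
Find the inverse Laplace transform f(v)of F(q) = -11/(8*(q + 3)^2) -11*v*exp(-3*v)/8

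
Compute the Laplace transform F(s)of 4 4/s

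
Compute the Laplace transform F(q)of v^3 6/q^4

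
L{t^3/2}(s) 3/s^4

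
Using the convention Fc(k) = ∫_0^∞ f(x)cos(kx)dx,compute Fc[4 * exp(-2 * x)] 8/(k^2 + 4)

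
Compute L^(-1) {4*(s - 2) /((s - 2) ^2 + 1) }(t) 4*exp(2*t)*cos(t) 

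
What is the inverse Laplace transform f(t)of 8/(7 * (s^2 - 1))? 8 * sinh(t)/7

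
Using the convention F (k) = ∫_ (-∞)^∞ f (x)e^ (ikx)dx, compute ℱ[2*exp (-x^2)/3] 2*sqrt (pi)*exp (-k^2/4)/3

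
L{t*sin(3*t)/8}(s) 3*s/(4*(s^2 + 9)^2)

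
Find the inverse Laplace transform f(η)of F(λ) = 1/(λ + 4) exp(-4*η)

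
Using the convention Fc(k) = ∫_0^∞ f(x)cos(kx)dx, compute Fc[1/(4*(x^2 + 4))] pi*exp(-2*k)/16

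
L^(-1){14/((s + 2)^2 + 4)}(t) 7*exp(-2*t)*sin(2*t)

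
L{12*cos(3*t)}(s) 12*s/(s^2 + 9)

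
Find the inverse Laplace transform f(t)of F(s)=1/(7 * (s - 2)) exp(2 * t)/7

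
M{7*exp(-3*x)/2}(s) 7*gamma(s)/(2*3^s)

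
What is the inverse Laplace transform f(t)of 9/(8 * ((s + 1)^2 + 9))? 3 * exp(-t) * sin(3 * t)/8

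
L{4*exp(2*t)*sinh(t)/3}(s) 4/(3*((s - 2)^2 - 1))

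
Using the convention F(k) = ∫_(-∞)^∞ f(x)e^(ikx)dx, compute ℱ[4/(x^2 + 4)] 2*pi*exp(-2*Abs(k))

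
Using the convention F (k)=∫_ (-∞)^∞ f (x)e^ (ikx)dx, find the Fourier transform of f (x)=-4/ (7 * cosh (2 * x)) -2 * pi/ (7 * cosh (pi * k/4))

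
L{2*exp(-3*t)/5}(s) 2/(5*(s + 3))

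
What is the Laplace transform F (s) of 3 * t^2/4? 3/ (2 * s^3) 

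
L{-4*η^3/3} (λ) -8/λ^4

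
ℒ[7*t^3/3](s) 14/s^4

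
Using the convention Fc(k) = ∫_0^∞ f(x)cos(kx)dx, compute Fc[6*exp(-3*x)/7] 18/(7*(k^2+9))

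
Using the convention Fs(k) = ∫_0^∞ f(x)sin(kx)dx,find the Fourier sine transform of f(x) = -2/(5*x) -pi/5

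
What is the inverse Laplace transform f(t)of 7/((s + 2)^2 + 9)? 7*exp(-2*t)*sin(3*t)/3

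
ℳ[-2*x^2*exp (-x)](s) -2*gamma (s+2)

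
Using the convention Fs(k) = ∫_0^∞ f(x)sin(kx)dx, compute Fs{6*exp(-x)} 6*k/(k^2 + 1)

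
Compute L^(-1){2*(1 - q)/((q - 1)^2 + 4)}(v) -2*exp(v)*cos(2*v)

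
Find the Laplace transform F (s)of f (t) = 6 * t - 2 6/s^2 - 2/s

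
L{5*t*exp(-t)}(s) 5/(s + 1)^2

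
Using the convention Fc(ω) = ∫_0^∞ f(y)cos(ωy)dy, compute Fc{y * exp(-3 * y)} (9 - ω^2)/(ω^2+9)^2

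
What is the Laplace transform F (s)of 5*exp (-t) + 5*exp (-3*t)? 5/ (s + 1) + 5/ (s + 3)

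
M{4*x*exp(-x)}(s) 4*gamma(s + 1)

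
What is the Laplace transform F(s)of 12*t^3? 72/s^4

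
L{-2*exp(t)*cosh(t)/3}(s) 2*(1 - s)/(3*s*(s - 2))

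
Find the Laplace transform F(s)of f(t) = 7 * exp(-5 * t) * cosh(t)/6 7 * (s+5)/(6 * ((s+5)^2 - 1))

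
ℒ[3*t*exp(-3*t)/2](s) 3/(2*(s + 3)^2)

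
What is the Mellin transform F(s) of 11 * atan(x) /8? -11 * pi * sec(pi * s/2) /(16 * s) 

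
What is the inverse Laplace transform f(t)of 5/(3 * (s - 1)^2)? 5 * t * exp(t)/3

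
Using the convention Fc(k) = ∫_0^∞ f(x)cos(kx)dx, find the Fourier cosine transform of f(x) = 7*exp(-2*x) 14/(k^2 + 4)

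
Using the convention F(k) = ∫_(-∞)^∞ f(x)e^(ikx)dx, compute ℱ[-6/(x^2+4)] -3*pi*exp(-2*Abs(k))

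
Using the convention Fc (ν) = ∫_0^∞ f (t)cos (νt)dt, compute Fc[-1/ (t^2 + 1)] -pi * exp (-ν)/2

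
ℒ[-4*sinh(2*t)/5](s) -8/(5*s^2 - 20)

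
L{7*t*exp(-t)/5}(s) 7/(5*(s + 1)^2)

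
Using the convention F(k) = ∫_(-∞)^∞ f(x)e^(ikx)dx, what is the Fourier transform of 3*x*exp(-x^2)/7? 3*I*sqrt(pi)*k*exp(-k^2/4)/14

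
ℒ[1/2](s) 1/(2 * s)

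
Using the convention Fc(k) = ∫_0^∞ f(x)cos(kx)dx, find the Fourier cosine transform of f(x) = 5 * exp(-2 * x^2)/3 5 * sqrt(2) * sqrt(pi) * exp(-k^2/8)/12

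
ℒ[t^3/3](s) 2/s^4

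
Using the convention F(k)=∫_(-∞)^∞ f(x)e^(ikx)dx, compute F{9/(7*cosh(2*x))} 9*pi/(14*cosh(pi*k/4))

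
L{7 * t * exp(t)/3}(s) 7/(3 * (s - 1)^2)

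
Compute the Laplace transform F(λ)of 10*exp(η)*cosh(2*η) 10*(λ - 1)/((λ - 1)^2 - 4)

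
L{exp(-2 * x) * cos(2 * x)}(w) (w + 2)/((w + 2)^2 + 4)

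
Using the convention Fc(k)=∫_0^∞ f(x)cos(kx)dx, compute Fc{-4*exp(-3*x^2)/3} -2*sqrt(3)*sqrt(pi)*exp(-k^2/12)/9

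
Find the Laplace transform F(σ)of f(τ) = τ σ^(-2)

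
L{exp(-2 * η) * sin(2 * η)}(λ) 2/((λ + 2)^2 + 4)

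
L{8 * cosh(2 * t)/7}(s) 8 * s/(7 * (s^2-4))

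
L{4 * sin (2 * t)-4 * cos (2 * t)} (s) 8/ (s^2 + 4)-4 * s/ (s^2 + 4)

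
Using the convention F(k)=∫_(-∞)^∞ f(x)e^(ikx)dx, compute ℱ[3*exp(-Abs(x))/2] 3/(k^2 + 1)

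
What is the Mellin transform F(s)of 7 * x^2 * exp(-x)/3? 7 * gamma(s+2)/3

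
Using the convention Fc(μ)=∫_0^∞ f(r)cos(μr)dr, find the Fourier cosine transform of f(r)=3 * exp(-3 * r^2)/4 sqrt(3) * sqrt(pi) * exp(-μ^2/12)/8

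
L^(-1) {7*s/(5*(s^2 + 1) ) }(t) 7*cos(t) /5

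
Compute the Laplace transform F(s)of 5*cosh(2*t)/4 5*s/(4*(s^2 - 4))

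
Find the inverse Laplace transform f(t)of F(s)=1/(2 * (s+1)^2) t * exp(-t)/2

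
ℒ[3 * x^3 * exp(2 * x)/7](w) 18/(7 * (w - 2)^4)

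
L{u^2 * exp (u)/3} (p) 2/ (3 * (p - 1)^3)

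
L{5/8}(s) 5/(8*s)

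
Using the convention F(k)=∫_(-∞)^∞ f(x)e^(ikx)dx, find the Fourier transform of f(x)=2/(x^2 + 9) 2*pi*exp(-3*Abs(k))/3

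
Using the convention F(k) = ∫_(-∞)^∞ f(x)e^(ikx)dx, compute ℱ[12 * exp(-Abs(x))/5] 24/(5 * (k^2 + 1))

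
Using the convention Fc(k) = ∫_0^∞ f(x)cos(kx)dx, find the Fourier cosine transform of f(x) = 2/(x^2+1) pi*exp(-k)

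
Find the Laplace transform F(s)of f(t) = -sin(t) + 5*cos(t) 5*s/(s^2 + 1) - 1/(s^2 + 1)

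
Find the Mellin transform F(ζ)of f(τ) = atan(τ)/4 -pi * sec(pi * ζ/2)/(8 * ζ)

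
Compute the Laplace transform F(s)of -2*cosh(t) -2*s/(s^2 - 1)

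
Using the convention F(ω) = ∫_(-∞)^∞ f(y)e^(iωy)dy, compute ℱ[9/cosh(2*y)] 9*pi/(2*cosh(pi*ω/4))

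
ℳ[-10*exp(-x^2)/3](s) -5*gamma(s/2)/3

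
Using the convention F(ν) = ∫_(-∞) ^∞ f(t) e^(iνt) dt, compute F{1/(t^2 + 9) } pi*exp(-3*Abs(ν) ) /3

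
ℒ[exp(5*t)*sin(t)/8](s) 1/(8*((s - 5)^2 + 1))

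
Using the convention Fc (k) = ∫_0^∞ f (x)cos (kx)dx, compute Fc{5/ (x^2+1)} 5 * pi * exp (-k)/2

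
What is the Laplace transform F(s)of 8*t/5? 8/(5*s^2)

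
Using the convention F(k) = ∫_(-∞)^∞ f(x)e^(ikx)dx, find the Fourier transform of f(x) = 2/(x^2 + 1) 2*pi*exp(-Abs(k))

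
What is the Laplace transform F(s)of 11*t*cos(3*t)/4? 11*(s^2-9)/(4*(s^2 + 9)^2)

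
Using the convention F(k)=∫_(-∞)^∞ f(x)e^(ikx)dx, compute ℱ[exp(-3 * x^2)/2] sqrt(3) * sqrt(pi) * exp(-k^2/12)/6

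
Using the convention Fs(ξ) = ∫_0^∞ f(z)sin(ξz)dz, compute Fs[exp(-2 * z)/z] atan(ξ/2)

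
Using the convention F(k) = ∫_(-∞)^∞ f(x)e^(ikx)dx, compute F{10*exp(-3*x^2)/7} 10*sqrt(3)*sqrt(pi)*exp(-k^2/12)/21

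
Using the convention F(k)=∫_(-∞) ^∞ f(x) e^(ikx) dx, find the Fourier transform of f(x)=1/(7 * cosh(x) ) pi/(7 * cosh(pi * k/2) ) 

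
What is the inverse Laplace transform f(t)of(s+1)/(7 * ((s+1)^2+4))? exp(-t) * cos(2 * t)/7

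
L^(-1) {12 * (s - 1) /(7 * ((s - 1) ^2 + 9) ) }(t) 12 * exp(t) * cos(3 * t) /7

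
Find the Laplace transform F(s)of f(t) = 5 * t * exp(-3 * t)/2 5/(2 * (s + 3)^2)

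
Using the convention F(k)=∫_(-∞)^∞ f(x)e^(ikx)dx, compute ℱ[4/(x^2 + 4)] 2*pi*exp(-2*Abs(k))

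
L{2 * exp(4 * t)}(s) 2/(s - 4)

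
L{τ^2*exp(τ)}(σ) 2/(σ - 1)^3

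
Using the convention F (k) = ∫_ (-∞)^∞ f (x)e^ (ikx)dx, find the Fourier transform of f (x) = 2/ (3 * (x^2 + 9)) 2 * pi * exp (-3 * Abs (k))/9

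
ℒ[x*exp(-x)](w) (w + 1)^(-2)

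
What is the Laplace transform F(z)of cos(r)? z/(z^2 + 1)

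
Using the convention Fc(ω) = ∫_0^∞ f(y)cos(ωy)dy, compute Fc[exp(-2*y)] 2/(ω^2 + 4)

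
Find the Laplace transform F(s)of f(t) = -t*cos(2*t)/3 (4 - s^2)/(3*(s^2 + 4)^2)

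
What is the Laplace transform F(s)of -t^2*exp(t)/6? -1/(3*(s - 1)^3)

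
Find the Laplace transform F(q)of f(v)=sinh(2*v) 2/(q^2 - 4)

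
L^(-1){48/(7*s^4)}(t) 8*t^3/7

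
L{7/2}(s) 7/(2 * s)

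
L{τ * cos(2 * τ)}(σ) (σ^2 - 4)/(σ^2 + 4)^2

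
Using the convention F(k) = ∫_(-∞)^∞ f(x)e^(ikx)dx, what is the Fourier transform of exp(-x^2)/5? sqrt(pi)*exp(-k^2/4)/5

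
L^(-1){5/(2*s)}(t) 5/2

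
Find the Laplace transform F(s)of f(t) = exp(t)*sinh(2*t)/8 1/(4*((s - 1)^2 - 4))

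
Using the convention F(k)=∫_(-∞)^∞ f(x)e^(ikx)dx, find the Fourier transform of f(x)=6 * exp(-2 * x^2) 3 * sqrt(2) * sqrt(pi) * exp(-k^2/8)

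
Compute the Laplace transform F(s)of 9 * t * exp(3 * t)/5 9/(5 * (s - 3)^2)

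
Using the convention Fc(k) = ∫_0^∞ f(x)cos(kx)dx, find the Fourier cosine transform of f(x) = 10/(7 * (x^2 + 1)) 5 * pi * exp(-k)/7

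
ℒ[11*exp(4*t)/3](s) 11/(3*(s - 4))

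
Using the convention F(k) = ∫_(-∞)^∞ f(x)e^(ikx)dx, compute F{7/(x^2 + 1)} 7 * pi * exp(-Abs(k))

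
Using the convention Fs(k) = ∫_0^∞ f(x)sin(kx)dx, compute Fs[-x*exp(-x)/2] -k/(k^2+1)^2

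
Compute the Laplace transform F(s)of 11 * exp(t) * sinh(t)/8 11/(8 * s * (s - 2))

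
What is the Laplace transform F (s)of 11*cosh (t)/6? 11*s/ (6*(s^2 - 1))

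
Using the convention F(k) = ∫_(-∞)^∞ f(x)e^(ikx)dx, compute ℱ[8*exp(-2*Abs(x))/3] 32/(3*(k^2 + 4))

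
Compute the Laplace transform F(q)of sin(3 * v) 3/(q^2+9)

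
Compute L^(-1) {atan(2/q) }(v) sin(2*v) /v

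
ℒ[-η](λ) -1/λ^2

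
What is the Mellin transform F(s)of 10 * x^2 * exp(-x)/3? 10 * gamma(s + 2)/3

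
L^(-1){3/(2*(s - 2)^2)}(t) 3*t*exp(2*t)/2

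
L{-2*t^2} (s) -4/s^3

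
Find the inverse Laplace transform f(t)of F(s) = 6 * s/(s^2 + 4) 6 * cos(2 * t)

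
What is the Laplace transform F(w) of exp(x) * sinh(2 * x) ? 2/((w - 1) ^2 - 4) 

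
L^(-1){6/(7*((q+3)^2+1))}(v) 6*exp(-3*v)*sin(v)/7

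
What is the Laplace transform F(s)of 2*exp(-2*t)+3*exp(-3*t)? 2/(s+2)+3/(s+3)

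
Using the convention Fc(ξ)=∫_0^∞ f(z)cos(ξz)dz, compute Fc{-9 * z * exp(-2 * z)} 9 * (ξ^2 - 4)/(ξ^2 + 4)^2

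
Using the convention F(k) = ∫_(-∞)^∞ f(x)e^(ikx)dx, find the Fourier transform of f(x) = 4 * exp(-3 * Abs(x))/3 8/(k^2 + 9)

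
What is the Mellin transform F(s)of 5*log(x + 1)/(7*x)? -5*pi*csc(pi*s)/(7*s - 7)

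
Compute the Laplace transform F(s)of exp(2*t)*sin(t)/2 1/(2*((s - 2)^2 + 1))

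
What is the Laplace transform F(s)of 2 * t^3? 12/s^4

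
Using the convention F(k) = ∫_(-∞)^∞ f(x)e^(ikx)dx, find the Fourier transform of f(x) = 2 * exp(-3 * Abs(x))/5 12/(5 * (k^2+9))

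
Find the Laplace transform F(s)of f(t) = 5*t 5/s^2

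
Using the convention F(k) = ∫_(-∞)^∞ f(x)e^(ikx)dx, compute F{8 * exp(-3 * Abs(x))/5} 48/(5 * (k^2 + 9))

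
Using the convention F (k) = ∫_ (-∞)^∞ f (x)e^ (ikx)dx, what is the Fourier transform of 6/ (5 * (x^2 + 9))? 2 * pi * exp (-3 * Abs (k))/5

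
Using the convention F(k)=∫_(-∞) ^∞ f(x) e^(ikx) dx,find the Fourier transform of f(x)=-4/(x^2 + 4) -2*pi*exp(-2*Abs(k) ) 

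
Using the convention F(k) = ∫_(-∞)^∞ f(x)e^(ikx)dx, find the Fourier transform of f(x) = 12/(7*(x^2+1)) 12*pi*exp(-Abs(k))/7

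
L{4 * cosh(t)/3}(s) 4 * s/(3 * (s^2 - 1))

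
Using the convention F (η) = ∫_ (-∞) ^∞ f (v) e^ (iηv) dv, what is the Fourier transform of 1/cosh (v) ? pi/cosh (pi*η/2) 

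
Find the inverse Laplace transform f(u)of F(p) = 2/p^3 u^2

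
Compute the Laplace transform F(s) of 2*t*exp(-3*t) 2/(s + 3) ^2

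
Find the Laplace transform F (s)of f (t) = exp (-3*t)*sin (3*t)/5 3/ (5*( (s + 3)^2 + 9))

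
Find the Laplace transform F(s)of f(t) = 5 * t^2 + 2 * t 2/s^2 + 10/s^3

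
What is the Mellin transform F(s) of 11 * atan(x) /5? -11 * pi * sec(pi * s/2) /(10 * s) 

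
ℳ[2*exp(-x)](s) 2*gamma(s)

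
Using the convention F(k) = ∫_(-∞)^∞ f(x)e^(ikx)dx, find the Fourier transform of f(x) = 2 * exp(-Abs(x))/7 4/(7 * (k^2 + 1))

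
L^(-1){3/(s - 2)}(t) 3 * exp(2 * t)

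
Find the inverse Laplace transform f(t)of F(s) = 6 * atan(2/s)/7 6 * sin(2 * t)/(7 * t)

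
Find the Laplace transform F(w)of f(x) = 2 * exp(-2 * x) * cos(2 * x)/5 2 * (w + 2)/(5 * ((w + 2)^2 + 4))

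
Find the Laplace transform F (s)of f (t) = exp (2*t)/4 1/ (4*(s - 2))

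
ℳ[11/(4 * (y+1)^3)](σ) 11 * pi * (σ - 2) * (σ - 1)/(8 * sin(pi * σ))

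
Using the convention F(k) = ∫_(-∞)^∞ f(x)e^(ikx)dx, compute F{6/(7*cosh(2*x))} 3*pi/(7*cosh(pi*k/4))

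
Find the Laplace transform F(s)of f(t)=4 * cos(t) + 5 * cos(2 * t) 4 * s/(s^2 + 1) + 5 * s/(s^2 + 4)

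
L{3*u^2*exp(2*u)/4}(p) 3/(2*(p - 2)^3)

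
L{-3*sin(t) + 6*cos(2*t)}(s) 6*s/(s^2 + 4) - 3/(s^2 + 1)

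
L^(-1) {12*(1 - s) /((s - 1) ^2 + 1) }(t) -12*exp(t)*cos(t) 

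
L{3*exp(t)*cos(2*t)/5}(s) 3*(s - 1)/(5*((s - 1)^2+4))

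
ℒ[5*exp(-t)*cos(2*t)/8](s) 5*(s + 1)/(8*((s + 1)^2 + 4))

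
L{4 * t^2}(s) 8/s^3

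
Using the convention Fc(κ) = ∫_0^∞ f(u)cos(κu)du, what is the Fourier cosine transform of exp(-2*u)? 2/(κ^2 + 4)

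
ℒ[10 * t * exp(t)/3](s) 10/(3 * (s - 1)^2)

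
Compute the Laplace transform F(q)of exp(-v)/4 1/(4 * (q + 1))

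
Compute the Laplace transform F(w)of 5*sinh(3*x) 15/(w^2 - 9)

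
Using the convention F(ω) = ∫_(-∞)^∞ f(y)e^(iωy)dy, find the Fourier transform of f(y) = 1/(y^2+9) pi * exp(-3 * Abs(ω))/3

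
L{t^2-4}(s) 2/s^3-4/s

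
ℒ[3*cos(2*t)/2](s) 3*s/(2*(s^2 + 4))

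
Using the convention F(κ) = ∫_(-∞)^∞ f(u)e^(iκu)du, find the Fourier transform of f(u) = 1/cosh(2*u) pi/(2*cosh(pi*κ/4))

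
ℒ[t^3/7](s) 6/(7*s^4)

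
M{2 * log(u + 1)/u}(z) -2 * pi * csc(pi * z)/(z - 1)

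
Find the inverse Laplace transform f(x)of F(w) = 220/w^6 11*x^5/6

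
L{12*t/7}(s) 12/(7*s^2)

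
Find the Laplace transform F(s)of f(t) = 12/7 12/(7 * s)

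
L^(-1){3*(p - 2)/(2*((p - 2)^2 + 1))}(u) 3*exp(2*u)*cos(u)/2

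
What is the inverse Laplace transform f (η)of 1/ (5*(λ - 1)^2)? η*exp (η)/5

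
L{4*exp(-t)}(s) 4/(s + 1)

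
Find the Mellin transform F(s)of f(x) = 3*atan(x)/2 -3*pi*sec(pi*s/2)/(4*s)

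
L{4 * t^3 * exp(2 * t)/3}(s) 8/(s - 2)^4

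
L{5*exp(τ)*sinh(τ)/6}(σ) 5/(6*σ*(σ - 2))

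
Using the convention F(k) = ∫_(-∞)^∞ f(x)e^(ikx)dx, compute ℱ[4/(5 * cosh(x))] 4 * pi/(5 * cosh(pi * k/2))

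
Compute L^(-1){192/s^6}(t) 8*t^5/5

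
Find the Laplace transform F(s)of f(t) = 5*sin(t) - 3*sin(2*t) 5/(s^2 + 1) - 6/(s^2 + 4)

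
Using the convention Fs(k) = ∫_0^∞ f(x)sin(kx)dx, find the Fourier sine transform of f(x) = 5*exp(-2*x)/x 5*atan(k/2)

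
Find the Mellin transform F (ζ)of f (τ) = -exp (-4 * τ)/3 -gamma (ζ)/ (3 * 4^ζ)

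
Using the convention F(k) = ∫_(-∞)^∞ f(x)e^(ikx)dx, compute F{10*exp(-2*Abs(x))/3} 40/(3*(k^2 + 4))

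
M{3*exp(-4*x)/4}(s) 3*gamma(s)/(4*2^(2*s))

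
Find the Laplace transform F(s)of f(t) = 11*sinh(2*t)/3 22/(3*(s^2 - 4))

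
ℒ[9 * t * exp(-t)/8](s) 9/(8 * (s + 1)^2)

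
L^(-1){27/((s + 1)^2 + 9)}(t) 9*exp(-t)*sin(3*t)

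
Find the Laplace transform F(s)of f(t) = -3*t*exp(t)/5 -3/(5*(s - 1)^2)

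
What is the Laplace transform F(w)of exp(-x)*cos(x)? (w + 1)/((w + 1)^2 + 1)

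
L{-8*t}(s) -8/s^2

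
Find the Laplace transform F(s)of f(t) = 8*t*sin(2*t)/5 32*s/(5*(s^2 + 4)^2)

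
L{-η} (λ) -1/λ^2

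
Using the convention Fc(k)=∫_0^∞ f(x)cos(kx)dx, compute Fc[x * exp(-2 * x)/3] (4 - k^2)/(3 * (k^2 + 4)^2)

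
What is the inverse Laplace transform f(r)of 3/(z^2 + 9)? sin(3*r)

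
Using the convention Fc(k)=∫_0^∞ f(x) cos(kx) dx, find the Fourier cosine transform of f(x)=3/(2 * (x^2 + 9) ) pi * exp(-3 * k) /4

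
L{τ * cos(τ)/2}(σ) (σ^2 - 1)/(2 * (σ^2+1)^2)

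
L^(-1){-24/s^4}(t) -4*t^3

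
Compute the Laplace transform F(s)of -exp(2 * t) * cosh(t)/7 (2 - s)/(7 * ((s - 2)^2-1))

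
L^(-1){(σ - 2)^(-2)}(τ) τ*exp(2*τ)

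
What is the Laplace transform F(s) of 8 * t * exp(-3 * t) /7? 8/(7 * (s+3) ^2) 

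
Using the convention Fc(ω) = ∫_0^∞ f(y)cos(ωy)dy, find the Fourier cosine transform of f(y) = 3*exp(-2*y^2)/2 3*sqrt(2)*sqrt(pi)*exp(-ω^2/8)/8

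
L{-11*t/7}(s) -11/(7*s^2)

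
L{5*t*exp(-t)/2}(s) 5/(2*(s + 1)^2)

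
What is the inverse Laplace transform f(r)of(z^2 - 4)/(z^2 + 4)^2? r*cos(2*r)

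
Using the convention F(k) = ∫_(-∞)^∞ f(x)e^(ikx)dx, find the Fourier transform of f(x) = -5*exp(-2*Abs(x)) -20/(k^2+4)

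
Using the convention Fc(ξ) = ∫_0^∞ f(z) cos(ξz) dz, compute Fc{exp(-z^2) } sqrt(pi)*exp(-ξ^2/4) /2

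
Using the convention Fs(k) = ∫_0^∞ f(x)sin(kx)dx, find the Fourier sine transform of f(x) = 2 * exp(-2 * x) 2 * k/(k^2+4)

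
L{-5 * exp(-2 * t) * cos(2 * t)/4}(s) 5 * (-s - 2)/(4 * ((s + 2)^2 + 4))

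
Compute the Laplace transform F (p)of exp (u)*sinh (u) 1/ (p*(p - 2))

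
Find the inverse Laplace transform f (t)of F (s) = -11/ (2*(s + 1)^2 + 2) -11*exp (-t)*sin (t)/2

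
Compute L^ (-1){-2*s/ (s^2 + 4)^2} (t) -t*sin (2*t)/2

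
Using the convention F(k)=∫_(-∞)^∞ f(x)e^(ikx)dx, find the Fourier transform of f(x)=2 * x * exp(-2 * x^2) sqrt(2) * I * sqrt(pi) * k * exp(-k^2/8)/4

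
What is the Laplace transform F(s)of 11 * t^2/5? 22/(5 * s^3)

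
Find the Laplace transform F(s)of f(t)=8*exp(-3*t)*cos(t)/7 8*(s + 3)/(7*((s + 3)^2 + 1))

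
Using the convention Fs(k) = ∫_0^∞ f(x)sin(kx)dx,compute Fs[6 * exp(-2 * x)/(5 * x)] 6 * atan(k/2)/5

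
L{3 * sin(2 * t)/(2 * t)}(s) 3 * atan(2/s)/2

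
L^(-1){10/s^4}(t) 5 * t^3/3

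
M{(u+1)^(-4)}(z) gamma(z)*gamma(4 - z)/6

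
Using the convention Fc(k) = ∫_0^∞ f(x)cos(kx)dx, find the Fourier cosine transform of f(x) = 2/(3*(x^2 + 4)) pi*exp(-2*k)/6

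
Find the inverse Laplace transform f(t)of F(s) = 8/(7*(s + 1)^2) 8*t*exp(-t)/7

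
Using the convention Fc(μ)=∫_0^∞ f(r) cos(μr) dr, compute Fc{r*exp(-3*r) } (9 - μ^2) /(μ^2+9) ^2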